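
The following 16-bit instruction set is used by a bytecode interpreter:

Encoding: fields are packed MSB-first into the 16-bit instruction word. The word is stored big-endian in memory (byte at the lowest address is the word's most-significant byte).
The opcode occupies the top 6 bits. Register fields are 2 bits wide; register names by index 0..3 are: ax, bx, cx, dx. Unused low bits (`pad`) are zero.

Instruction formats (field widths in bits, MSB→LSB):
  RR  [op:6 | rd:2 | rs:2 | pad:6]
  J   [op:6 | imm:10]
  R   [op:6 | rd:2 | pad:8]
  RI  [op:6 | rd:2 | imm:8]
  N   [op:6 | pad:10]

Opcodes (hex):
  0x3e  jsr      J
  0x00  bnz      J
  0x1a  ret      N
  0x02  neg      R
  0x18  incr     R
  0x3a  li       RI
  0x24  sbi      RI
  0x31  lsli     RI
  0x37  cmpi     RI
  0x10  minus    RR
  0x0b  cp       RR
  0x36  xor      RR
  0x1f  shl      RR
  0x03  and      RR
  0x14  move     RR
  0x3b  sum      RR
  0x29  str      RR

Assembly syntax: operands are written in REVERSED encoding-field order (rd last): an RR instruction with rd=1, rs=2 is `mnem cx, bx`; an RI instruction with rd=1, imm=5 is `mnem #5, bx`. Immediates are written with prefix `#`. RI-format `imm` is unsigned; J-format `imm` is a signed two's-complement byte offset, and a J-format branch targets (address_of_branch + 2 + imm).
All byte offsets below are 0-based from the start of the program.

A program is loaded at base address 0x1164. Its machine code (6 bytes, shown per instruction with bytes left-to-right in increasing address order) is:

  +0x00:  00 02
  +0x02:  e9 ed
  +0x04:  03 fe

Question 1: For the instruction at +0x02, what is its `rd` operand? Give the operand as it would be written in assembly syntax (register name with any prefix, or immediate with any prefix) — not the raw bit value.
@+02  big-endian(e9 ed) = 0xe9ed
  top 6b → 0x3a → li [RI]
  rd@[9:8]=0x1 ⇒ bx
  imm@[7:0]=0xed ⇒ #237

bx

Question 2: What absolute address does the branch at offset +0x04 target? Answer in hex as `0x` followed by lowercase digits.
0x1168

[04] 03 fe → 0x03fe
  op=0x03fe>>10=0x0 ⇒ bnz (J)
  imm@[9:0]=0x3fe (s10→-2) ⇒ #-2
  target = base 0x1164 + off 0x04 + 2 + imm -2 = 0x1168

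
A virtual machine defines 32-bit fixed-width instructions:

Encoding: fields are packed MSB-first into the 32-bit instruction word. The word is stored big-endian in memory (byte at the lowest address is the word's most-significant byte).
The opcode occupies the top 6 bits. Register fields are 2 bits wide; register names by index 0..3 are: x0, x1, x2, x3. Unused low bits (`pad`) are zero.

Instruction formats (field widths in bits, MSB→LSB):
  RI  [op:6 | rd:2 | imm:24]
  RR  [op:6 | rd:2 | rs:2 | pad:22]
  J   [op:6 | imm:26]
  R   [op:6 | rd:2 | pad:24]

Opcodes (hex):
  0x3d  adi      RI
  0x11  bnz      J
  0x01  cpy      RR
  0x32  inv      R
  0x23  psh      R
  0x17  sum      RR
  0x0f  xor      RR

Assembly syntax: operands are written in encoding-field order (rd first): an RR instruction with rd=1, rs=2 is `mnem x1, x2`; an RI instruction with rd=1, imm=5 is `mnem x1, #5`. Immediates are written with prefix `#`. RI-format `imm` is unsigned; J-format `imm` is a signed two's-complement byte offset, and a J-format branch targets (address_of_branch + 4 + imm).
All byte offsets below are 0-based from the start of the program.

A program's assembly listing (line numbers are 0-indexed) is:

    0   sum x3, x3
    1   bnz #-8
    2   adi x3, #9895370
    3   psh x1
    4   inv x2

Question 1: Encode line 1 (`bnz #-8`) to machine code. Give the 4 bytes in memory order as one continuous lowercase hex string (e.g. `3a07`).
47fffff8

L1: bnz op=0x11:6|imm=-8:26 ⇒ 0x47fffff8 ⇒ big 47 ff ff f8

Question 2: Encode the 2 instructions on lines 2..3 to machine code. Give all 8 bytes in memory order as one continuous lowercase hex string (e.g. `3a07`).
line 2 (adi): pack op=0x3d:6|rd=3:2|imm=9895370:24 = 0xf796fdca; big→ f7 96 fd ca
line 3 (psh): pack op=0x23:6|rd=1:2|pad=0:24 = 0x8d000000; big→ 8d 00 00 00

f796fdca8d000000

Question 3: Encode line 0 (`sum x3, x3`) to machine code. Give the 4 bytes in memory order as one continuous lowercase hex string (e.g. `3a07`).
5fc00000

line 0 (sum): pack op=0x17:6|rd=3:2|rs=3:2|pad=0:22 = 0x5fc00000; big→ 5f c0 00 00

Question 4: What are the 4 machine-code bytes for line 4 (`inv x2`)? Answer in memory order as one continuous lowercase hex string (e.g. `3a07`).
line 4 (inv): pack op=0x32:6|rd=2:2|pad=0:24 = 0xca000000; big→ ca 00 00 00

ca000000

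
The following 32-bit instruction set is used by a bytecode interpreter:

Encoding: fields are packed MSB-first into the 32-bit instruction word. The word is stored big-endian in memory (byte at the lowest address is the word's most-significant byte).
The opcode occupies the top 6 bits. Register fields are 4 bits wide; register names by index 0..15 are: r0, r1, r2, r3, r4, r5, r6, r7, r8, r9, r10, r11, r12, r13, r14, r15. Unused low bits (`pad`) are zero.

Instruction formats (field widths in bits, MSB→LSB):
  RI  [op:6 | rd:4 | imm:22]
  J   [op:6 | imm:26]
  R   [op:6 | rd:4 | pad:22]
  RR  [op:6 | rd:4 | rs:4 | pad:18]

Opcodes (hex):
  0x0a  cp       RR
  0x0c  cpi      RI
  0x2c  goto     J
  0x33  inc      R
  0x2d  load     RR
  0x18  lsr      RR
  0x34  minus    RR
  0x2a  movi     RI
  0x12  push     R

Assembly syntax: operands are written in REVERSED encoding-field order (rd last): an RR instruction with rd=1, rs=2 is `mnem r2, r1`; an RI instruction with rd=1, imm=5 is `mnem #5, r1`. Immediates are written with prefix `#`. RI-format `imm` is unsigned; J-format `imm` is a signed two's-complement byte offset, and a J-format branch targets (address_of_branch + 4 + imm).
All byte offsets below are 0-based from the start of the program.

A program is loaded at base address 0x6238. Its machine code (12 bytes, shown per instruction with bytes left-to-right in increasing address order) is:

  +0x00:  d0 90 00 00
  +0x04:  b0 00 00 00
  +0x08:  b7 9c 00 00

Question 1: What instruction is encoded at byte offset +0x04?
goto #0

@+04  big-endian(b0 00 00 00) = 0xb0000000
  opcode bits[31:26]=0x2c: goto/J
  [25:0] imm=0 = #0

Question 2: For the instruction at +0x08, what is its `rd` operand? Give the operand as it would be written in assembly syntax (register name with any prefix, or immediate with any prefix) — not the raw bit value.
[08] b7 9c 00 00 → 0xb79c0000
  opcode bits[31:26]=0x2d: load/RR
  rd@[25:22]=0xe ⇒ r14
  rs@[21:18]=0x7 ⇒ r7

r14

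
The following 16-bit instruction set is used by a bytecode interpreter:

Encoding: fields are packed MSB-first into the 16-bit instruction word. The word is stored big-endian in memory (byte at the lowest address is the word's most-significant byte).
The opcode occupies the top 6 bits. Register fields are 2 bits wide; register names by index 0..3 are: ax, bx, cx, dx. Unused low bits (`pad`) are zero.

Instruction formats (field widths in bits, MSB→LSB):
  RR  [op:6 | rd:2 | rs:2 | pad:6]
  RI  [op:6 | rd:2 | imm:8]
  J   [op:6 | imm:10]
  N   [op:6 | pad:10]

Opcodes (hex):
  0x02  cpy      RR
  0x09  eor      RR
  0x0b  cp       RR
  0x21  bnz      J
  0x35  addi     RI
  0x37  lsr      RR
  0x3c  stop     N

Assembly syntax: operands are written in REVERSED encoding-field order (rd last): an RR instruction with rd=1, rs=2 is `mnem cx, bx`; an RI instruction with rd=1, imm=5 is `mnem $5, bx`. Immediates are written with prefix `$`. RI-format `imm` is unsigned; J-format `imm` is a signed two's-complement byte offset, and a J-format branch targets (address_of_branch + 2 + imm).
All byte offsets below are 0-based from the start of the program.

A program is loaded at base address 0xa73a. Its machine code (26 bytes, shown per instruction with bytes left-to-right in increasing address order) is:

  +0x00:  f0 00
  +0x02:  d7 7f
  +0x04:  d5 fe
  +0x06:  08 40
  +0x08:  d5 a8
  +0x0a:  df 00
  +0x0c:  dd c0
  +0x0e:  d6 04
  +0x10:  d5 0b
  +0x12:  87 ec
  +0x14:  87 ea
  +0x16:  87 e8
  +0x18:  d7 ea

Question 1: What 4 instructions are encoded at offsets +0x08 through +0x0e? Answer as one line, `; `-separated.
addi $168, bx; lsr ax, dx; lsr dx, bx; addi $4, cx

[08] d5 a8 → 0xd5a8
  top 6b → 0x35 → addi [RI]
  rd: (w>>8)&0x3=0x1 → bx
  imm: (w>>0)&0xff=0xa8 → $168
[0a] df 00 → 0xdf00
  top 6b → 0x37 → lsr [RR]
  rd: (w>>8)&0x3=0x3 → dx
  rs: (w>>6)&0x3=0x0 → ax
[0c] dd c0 → 0xddc0
  top 6b → 0x37 → lsr [RR]
  rd: (w>>8)&0x3=0x1 → bx
  rs: (w>>6)&0x3=0x3 → dx
[0e] d6 04 → 0xd604
  top 6b → 0x35 → addi [RI]
  rd: (w>>8)&0x3=0x2 → cx
  imm: (w>>0)&0xff=0x4 → $4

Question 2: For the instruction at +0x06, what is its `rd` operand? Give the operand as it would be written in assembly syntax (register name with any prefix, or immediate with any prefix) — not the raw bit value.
ax

off 0x06: read 08 40 as big → 0x0840
  opcode bits[15:10]=0x2: cpy/RR
  rd@[9:8]=0x0 ⇒ ax
  rs@[7:6]=0x1 ⇒ bx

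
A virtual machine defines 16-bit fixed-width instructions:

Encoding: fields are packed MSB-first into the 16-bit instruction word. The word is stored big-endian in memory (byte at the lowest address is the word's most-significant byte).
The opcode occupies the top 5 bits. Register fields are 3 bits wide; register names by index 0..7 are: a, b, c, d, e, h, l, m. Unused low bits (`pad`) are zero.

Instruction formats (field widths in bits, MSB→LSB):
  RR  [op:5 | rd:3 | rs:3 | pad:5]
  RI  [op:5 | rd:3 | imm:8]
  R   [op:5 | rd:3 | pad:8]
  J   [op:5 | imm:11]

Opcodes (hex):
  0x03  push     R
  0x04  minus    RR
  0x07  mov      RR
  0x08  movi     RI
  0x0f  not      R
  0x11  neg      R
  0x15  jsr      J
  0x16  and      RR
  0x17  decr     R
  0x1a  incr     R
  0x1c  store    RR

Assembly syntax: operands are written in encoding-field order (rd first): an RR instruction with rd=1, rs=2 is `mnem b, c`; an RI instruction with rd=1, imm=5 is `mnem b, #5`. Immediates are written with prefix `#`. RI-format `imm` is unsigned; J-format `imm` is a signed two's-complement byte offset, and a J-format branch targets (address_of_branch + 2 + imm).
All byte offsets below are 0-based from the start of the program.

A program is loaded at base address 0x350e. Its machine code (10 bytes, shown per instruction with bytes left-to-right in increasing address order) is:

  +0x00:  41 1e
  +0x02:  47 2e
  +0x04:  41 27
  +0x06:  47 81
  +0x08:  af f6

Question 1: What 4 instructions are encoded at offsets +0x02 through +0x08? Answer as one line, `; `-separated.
movi m, #46; movi b, #39; movi m, #129; jsr #-10

[02] 47 2e → 0x472e
  opcode bits[15:11]=0x8: movi/RI
  rd: (w>>8)&0x7=0x7 → m
  imm: (w>>0)&0xff=0x2e → #46
[04] 41 27 → 0x4127
  opcode bits[15:11]=0x8: movi/RI
  rd: (w>>8)&0x7=0x1 → b
  imm: (w>>0)&0xff=0x27 → #39
[06] 47 81 → 0x4781
  opcode bits[15:11]=0x8: movi/RI
  rd: (w>>8)&0x7=0x7 → m
  imm: (w>>0)&0xff=0x81 → #129
[08] af f6 → 0xaff6
  opcode bits[15:11]=0x15: jsr/J
  imm: (w>>0)&0x7ff=0x7f6 (s11→-10) → #-10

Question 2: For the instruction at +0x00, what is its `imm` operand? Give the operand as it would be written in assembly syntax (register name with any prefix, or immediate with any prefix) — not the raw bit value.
+0x00: 41 1e ⇒ word 0x411e (big)
  top 5b → 0x8 → movi [RI]
  rd@[10:8]=0x1 ⇒ b
  imm@[7:0]=0x1e ⇒ #30

#30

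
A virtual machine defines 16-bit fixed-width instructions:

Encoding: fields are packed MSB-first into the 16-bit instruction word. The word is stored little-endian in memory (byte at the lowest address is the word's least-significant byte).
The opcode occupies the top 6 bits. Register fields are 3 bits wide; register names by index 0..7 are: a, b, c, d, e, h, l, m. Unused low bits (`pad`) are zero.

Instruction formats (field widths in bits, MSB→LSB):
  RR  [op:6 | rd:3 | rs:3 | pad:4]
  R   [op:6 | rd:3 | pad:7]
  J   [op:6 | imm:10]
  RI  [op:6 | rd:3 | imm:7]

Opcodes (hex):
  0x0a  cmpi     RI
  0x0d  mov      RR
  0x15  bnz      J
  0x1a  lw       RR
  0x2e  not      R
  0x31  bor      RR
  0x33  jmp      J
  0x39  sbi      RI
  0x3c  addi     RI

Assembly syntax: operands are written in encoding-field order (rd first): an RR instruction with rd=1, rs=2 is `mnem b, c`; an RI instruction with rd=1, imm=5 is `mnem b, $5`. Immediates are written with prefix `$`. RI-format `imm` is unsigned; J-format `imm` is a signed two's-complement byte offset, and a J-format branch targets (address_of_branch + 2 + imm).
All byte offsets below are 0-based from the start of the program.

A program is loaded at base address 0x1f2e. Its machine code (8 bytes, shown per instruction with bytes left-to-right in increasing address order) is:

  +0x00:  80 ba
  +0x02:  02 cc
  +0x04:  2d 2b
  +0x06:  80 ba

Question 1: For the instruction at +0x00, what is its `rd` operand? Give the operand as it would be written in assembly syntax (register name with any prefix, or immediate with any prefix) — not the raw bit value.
h

@+00  little-endian(80 ba) = 0xba80
  opcode bits[15:10]=0x2e: not/R
  rd: (w>>7)&0x7=0x5 → h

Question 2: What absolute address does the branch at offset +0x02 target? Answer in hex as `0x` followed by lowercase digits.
+0x02: 02 cc ⇒ word 0xcc02 (little)
  top 6b → 0x33 → jmp [J]
  imm@[9:0]=0x2 ⇒ $2
  target = base 0x1f2e + off 0x02 + 2 + imm 2 = 0x1f34

0x1f34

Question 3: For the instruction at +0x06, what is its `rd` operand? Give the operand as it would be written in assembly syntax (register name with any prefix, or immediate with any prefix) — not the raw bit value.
h

@+06  little-endian(80 ba) = 0xba80
  opcode bits[15:10]=0x2e: not/R
  rd: (w>>7)&0x7=0x5 → h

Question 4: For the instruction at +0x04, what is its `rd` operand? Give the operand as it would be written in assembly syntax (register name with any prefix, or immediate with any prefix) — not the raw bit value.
+0x04: 2d 2b ⇒ word 0x2b2d (little)
  top 6b → 0xa → cmpi [RI]
  [9:7] rd=6 = l
  [6:0] imm=45 = $45

l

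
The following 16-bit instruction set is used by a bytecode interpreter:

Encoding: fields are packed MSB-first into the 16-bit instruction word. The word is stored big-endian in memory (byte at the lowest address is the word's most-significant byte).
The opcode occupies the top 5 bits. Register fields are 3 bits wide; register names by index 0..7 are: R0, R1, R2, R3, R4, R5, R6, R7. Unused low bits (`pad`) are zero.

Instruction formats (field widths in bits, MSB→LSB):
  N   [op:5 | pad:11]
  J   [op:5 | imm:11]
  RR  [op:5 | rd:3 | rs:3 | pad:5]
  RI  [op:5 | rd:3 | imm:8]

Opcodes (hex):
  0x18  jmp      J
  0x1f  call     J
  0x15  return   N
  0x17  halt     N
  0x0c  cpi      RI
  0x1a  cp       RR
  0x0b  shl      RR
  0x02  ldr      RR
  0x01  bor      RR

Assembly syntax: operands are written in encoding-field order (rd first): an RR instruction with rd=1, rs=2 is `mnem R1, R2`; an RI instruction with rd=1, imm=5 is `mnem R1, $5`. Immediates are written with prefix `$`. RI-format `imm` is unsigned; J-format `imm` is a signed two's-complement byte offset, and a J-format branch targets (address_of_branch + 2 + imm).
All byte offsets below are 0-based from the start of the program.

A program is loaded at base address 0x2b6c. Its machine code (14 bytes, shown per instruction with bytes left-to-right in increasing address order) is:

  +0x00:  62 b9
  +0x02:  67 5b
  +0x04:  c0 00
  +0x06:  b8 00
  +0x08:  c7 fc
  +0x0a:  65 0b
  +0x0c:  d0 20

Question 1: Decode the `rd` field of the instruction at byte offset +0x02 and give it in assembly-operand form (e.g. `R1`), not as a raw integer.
R7

+0x02: 67 5b ⇒ word 0x675b (big)
  top 5b → 0xc → cpi [RI]
  [10:8] rd=7 = R7
  [7:0] imm=91 = $91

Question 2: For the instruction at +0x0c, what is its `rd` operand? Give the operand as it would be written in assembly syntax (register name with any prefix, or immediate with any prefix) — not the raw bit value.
R0

off 0x0c: read d0 20 as big → 0xd020
  opcode bits[15:11]=0x1a: cp/RR
  rd: (w>>8)&0x7=0x0 → R0
  rs: (w>>5)&0x7=0x1 → R1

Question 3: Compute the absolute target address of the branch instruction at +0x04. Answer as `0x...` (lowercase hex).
+0x04: c0 00 ⇒ word 0xc000 (big)
  opcode bits[15:11]=0x18: jmp/J
  imm: (w>>0)&0x7ff=0x0 → $0
  target = base 0x2b6c + off 0x04 + 2 + imm 0 = 0x2b72

0x2b72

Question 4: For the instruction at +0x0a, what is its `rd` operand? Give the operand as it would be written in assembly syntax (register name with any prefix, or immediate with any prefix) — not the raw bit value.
+0x0a: 65 0b ⇒ word 0x650b (big)
  op=0x650b>>11=0xc ⇒ cpi (RI)
  rd: (w>>8)&0x7=0x5 → R5
  imm: (w>>0)&0xff=0xb → $11

R5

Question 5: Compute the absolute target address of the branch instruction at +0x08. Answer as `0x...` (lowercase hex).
@+08  big-endian(c7 fc) = 0xc7fc
  op=0xc7fc>>11=0x18 ⇒ jmp (J)
  [10:0] imm=2044 (s11→-4) = $-4
  target = base 0x2b6c + off 0x08 + 2 + imm -4 = 0x2b72

0x2b72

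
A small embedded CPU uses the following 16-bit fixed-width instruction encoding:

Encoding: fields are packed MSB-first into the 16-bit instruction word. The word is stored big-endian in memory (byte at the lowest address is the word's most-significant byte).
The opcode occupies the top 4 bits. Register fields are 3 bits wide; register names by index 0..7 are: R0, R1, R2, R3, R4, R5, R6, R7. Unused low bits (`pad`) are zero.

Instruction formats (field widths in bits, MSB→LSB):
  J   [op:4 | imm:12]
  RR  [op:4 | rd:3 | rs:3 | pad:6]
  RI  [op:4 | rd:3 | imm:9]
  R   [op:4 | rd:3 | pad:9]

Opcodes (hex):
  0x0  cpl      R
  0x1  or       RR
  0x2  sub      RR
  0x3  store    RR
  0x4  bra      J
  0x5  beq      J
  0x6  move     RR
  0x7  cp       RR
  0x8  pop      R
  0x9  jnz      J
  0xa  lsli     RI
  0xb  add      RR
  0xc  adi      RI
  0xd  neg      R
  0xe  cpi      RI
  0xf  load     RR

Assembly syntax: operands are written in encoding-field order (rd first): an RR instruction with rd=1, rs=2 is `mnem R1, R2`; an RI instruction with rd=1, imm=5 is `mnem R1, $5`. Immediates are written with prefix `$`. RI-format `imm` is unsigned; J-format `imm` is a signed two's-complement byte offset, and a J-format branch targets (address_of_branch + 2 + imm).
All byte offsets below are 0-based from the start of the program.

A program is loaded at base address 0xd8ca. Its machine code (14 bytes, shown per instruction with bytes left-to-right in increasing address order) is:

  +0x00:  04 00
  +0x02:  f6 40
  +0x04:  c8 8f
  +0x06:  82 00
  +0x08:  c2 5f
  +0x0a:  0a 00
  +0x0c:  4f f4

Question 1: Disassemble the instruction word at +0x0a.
cpl R5

+0x0a: 0a 00 ⇒ word 0x0a00 (big)
  op=0x0a00>>12=0x0 ⇒ cpl (R)
  [11:9] rd=5 = R5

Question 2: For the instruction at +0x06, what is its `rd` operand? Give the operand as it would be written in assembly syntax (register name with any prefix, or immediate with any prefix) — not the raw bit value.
off 0x06: read 82 00 as big → 0x8200
  op=0x8200>>12=0x8 ⇒ pop (R)
  [11:9] rd=1 = R1

R1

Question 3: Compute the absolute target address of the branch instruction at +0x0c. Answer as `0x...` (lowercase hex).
off 0x0c: read 4f f4 as big → 0x4ff4
  opcode bits[15:12]=0x4: bra/J
  imm@[11:0]=0xff4 (s12→-12) ⇒ $-12
  target = base 0xd8ca + off 0x0c + 2 + imm -12 = 0xd8cc

0xd8cc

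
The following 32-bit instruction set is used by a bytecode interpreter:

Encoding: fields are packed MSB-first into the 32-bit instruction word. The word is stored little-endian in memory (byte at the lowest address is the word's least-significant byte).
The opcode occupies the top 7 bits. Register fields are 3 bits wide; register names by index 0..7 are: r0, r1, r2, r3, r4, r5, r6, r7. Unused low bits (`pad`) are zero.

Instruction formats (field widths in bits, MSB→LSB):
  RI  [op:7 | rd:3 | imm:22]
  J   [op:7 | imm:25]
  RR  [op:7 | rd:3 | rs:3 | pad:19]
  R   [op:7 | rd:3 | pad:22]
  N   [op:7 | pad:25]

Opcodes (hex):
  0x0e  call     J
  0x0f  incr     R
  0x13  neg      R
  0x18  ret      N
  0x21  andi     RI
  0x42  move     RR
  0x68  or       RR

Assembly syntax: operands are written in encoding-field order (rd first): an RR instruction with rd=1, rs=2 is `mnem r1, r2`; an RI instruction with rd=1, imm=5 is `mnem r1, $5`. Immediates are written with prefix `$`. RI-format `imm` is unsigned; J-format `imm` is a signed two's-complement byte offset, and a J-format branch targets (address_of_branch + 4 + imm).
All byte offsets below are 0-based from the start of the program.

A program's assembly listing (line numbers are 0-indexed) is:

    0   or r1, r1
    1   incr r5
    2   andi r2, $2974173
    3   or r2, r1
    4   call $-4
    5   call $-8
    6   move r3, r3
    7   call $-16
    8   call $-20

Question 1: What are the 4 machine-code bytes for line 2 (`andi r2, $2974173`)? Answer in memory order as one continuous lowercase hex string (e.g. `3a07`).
dd61ad42

2. andi fields op=0x21:7|rd=2:3|imm=2974173:22 → word 42ad61ddh → dd 61 ad 42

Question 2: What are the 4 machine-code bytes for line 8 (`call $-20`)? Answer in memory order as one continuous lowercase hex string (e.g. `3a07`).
8. call fields op=0xe:7|imm=-20:25 → word 1dffffech → ec ff ff 1d

ecffff1d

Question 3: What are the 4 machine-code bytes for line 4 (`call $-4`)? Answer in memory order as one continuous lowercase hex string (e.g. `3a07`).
fcffff1d

line 4 (call): pack op=0xe:7|imm=-4:25 = 0x1dfffffc; little→ fc ff ff 1d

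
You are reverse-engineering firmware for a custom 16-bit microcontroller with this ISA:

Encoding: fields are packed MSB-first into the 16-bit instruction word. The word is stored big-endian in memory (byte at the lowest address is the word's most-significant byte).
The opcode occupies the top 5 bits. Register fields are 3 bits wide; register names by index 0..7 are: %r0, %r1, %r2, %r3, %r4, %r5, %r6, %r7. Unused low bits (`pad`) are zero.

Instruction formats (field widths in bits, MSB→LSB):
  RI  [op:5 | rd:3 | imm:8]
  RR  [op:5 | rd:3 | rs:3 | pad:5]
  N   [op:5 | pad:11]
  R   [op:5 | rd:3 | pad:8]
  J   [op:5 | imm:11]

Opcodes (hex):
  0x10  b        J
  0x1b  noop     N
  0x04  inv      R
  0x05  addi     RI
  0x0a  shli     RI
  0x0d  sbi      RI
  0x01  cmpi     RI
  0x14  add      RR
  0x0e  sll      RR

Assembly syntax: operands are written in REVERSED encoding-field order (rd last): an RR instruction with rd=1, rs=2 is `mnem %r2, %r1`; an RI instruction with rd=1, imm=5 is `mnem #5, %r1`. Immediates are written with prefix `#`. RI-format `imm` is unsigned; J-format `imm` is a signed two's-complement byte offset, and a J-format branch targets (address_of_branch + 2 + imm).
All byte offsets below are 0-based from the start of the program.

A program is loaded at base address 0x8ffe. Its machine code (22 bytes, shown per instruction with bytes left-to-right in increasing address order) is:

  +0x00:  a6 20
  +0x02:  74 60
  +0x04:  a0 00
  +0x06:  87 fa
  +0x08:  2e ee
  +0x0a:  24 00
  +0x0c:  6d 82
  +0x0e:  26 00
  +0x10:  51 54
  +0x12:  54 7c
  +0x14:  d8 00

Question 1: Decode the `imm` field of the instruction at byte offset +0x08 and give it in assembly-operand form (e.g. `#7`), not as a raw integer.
[08] 2e ee → 0x2eee
  top 5b → 0x5 → addi [RI]
  rd@[10:8]=0x6 ⇒ %r6
  imm@[7:0]=0xee ⇒ #238

#238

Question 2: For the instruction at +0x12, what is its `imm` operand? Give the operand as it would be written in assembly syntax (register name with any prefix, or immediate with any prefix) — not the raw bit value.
#124

@+12  big-endian(54 7c) = 0x547c
  top 5b → 0xa → shli [RI]
  rd@[10:8]=0x4 ⇒ %r4
  imm@[7:0]=0x7c ⇒ #124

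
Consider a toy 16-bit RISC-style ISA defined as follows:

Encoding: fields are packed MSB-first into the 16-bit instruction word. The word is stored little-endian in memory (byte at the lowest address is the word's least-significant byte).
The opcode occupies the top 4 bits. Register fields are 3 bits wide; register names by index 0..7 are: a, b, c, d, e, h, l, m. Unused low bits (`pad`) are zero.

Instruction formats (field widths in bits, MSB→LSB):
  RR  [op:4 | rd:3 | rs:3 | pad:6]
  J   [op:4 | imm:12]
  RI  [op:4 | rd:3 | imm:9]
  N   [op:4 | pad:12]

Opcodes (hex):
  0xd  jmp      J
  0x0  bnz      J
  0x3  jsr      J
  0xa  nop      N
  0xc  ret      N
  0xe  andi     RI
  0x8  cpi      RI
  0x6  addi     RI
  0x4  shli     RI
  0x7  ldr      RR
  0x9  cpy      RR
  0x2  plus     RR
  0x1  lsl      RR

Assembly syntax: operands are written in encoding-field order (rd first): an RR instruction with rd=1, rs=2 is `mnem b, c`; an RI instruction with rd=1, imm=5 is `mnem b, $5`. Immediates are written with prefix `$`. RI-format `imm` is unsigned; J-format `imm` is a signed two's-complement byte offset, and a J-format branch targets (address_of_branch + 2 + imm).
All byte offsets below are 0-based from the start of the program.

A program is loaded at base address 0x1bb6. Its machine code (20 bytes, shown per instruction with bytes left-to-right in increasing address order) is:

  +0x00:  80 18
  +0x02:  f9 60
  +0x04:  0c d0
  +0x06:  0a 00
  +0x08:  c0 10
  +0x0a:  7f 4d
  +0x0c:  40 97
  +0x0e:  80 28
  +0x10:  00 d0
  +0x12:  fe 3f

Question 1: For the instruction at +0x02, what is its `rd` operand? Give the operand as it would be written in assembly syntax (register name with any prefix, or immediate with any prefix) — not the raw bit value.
a

[02] f9 60 → 0x60f9
  top 4b → 0x6 → addi [RI]
  rd@[11:9]=0x0 ⇒ a
  imm@[8:0]=0xf9 ⇒ $249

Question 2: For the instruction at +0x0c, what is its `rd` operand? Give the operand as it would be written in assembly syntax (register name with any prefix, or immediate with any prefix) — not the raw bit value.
@+0c  little-endian(40 97) = 0x9740
  op=0x9740>>12=0x9 ⇒ cpy (RR)
  [11:9] rd=3 = d
  [8:6] rs=5 = h

d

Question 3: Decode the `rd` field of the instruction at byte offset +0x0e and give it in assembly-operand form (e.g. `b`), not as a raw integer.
e

[0e] 80 28 → 0x2880
  top 4b → 0x2 → plus [RR]
  rd: (w>>9)&0x7=0x4 → e
  rs: (w>>6)&0x7=0x2 → c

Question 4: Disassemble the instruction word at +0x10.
[10] 00 d0 → 0xd000
  opcode bits[15:12]=0xd: jmp/J
  imm: (w>>0)&0xfff=0x0 → $0

jmp $0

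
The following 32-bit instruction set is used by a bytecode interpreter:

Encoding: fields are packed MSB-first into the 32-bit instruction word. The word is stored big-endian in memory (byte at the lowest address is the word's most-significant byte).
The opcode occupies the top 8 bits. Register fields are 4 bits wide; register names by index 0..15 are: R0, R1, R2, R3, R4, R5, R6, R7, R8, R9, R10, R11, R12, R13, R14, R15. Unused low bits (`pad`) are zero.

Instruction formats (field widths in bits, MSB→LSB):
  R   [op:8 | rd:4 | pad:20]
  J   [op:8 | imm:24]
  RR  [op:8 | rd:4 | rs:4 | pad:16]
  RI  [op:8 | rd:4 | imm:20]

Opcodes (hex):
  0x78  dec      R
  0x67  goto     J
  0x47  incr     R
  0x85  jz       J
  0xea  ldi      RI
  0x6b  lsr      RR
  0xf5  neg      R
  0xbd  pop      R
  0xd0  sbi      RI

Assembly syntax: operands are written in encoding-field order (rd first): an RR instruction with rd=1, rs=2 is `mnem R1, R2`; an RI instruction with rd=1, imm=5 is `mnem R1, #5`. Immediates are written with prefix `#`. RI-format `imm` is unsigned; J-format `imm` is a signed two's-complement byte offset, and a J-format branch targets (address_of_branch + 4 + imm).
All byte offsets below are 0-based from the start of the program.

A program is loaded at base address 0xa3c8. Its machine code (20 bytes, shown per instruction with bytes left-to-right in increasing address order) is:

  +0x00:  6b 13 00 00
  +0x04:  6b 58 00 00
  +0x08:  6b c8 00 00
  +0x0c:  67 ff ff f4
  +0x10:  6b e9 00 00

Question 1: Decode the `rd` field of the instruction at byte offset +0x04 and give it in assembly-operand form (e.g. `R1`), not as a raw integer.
+0x04: 6b 58 00 00 ⇒ word 0x6b580000 (big)
  op=0x6b580000>>24=0x6b ⇒ lsr (RR)
  [23:20] rd=5 = R5
  [19:16] rs=8 = R8

R5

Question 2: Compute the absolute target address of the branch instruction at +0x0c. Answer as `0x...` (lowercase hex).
0xa3cc

@+0c  big-endian(67 ff ff f4) = 0x67fffff4
  op=0x67fffff4>>24=0x67 ⇒ goto (J)
  [23:0] imm=16777204 (s24→-12) = #-12
  target = base 0xa3c8 + off 0x0c + 4 + imm -12 = 0xa3cc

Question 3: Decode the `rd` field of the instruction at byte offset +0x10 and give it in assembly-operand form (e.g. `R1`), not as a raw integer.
+0x10: 6b e9 00 00 ⇒ word 0x6be90000 (big)
  op=0x6be90000>>24=0x6b ⇒ lsr (RR)
  [23:20] rd=14 = R14
  [19:16] rs=9 = R9

R14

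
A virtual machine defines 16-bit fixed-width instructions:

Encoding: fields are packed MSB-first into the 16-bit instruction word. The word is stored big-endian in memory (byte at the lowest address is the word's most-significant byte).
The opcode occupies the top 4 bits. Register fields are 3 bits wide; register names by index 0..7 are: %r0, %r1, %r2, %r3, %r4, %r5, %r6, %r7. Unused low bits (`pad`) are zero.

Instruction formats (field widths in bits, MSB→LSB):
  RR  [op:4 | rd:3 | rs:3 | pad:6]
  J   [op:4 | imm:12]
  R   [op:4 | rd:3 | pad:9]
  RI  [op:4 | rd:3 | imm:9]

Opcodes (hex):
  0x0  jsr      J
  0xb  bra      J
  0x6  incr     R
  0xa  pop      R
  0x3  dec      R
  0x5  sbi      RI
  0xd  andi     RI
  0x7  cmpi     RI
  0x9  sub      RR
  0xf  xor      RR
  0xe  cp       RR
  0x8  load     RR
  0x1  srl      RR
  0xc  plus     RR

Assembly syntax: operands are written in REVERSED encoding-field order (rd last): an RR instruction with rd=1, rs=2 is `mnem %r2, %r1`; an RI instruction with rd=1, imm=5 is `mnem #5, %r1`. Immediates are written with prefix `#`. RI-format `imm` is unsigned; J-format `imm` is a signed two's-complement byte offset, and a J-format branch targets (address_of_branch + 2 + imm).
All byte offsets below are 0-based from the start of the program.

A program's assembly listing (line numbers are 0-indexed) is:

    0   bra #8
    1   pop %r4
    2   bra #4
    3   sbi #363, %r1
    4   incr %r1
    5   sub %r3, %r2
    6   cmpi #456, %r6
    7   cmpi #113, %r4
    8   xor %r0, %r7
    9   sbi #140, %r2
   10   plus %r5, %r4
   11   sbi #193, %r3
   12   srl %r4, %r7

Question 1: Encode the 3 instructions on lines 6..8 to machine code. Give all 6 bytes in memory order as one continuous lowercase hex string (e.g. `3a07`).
L6: cmpi op=0x7:4|rd=6:3|imm=456:9 ⇒ 0x7dc8 ⇒ big 7d c8
L7: cmpi op=0x7:4|rd=4:3|imm=113:9 ⇒ 0x7871 ⇒ big 78 71
L8: xor op=0xf:4|rd=7:3|rs=0:3|pad=0:6 ⇒ 0xfe00 ⇒ big fe 00

7dc87871fe00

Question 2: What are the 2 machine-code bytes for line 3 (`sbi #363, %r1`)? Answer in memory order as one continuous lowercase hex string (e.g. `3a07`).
536b

line 3 (sbi): pack op=0x5:4|rd=1:3|imm=363:9 = 0x536b; big→ 53 6b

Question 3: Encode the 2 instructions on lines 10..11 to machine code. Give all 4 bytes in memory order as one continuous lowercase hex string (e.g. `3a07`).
c94056c1

L10: plus op=0xc:4|rd=4:3|rs=5:3|pad=0:6 ⇒ 0xc940 ⇒ big c9 40
L11: sbi op=0x5:4|rd=3:3|imm=193:9 ⇒ 0x56c1 ⇒ big 56 c1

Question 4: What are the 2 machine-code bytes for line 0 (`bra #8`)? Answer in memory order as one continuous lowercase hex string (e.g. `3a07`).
0. bra fields op=0xb:4|imm=8:12 → word b008h → b0 08

b008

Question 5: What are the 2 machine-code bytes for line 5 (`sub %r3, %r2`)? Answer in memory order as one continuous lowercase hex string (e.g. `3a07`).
line 5 (sub): pack op=0x9:4|rd=2:3|rs=3:3|pad=0:6 = 0x94c0; big→ 94 c0

94c0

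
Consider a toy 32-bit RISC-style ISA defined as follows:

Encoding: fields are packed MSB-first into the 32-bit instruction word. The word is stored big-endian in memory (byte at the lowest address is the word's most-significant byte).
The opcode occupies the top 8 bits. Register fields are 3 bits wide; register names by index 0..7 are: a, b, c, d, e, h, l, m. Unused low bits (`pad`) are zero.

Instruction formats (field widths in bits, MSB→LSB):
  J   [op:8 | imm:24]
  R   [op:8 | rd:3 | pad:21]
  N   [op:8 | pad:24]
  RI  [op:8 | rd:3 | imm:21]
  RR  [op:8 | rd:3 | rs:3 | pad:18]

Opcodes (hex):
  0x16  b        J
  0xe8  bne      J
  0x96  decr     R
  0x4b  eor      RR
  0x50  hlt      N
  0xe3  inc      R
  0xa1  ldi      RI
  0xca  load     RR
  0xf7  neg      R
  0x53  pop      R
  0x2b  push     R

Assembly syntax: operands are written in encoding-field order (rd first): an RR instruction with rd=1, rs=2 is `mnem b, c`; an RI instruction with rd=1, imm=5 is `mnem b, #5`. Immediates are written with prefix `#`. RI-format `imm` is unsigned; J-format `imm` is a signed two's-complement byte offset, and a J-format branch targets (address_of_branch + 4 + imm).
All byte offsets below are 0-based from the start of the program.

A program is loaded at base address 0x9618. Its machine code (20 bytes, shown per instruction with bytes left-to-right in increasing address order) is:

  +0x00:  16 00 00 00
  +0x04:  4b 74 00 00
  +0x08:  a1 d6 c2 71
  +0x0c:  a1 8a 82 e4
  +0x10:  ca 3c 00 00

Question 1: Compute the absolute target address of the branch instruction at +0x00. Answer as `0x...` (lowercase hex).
+0x00: 16 00 00 00 ⇒ word 0x16000000 (big)
  op=0x16000000>>24=0x16 ⇒ b (J)
  imm: (w>>0)&0xffffff=0x0 → #0
  target = base 0x9618 + off 0x00 + 4 + imm 0 = 0x961c

0x961c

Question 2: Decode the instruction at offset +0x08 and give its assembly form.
ldi l, #1491569

+0x08: a1 d6 c2 71 ⇒ word 0xa1d6c271 (big)
  top 8b → 0xa1 → ldi [RI]
  rd@[23:21]=0x6 ⇒ l
  imm@[20:0]=0x16c271 ⇒ #1491569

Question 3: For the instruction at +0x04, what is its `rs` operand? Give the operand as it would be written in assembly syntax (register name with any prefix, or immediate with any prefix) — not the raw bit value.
[04] 4b 74 00 00 → 0x4b740000
  op=0x4b740000>>24=0x4b ⇒ eor (RR)
  rd@[23:21]=0x3 ⇒ d
  rs@[20:18]=0x5 ⇒ h

h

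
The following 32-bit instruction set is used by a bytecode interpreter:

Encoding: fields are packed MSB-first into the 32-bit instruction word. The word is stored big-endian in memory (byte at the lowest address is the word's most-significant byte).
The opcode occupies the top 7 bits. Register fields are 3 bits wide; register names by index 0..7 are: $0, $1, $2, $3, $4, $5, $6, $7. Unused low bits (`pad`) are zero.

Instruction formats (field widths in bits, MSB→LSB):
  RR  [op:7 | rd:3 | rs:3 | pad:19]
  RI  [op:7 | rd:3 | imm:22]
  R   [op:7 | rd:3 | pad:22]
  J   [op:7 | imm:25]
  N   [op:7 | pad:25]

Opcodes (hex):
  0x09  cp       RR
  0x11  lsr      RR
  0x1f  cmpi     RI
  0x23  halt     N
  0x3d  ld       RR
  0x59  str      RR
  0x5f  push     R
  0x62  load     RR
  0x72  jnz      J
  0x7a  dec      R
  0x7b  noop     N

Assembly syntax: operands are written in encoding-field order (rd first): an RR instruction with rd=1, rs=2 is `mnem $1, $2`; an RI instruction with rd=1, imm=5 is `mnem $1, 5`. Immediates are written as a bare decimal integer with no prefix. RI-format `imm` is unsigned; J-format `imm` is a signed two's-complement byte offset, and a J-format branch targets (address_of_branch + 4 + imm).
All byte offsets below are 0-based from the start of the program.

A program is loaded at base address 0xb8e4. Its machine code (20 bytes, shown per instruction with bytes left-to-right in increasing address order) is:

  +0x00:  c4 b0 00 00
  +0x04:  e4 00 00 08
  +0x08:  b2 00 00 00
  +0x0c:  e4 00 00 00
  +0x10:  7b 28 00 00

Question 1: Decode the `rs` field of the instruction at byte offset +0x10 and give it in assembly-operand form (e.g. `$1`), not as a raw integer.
off 0x10: read 7b 28 00 00 as big → 0x7b280000
  op=0x7b280000>>25=0x3d ⇒ ld (RR)
  rd: (w>>22)&0x7=0x4 → $4
  rs: (w>>19)&0x7=0x5 → $5

$5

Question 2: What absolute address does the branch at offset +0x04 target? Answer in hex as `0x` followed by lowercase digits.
0xb8f4

[04] e4 00 00 08 → 0xe4000008
  opcode bits[31:25]=0x72: jnz/J
  [24:0] imm=8 = 8
  target = base 0xb8e4 + off 0x04 + 4 + imm 8 = 0xb8f4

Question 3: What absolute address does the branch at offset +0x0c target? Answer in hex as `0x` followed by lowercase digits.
@+0c  big-endian(e4 00 00 00) = 0xe4000000
  top 7b → 0x72 → jnz [J]
  imm@[24:0]=0x0 ⇒ 0
  target = base 0xb8e4 + off 0x0c + 4 + imm 0 = 0xb8f4

0xb8f4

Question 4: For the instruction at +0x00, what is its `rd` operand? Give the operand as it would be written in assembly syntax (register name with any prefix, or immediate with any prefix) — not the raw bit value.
off 0x00: read c4 b0 00 00 as big → 0xc4b00000
  top 7b → 0x62 → load [RR]
  rd@[24:22]=0x2 ⇒ $2
  rs@[21:19]=0x6 ⇒ $6

$2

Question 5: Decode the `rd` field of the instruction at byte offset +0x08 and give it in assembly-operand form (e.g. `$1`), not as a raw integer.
$0

off 0x08: read b2 00 00 00 as big → 0xb2000000
  op=0xb2000000>>25=0x59 ⇒ str (RR)
  rd@[24:22]=0x0 ⇒ $0
  rs@[21:19]=0x0 ⇒ $0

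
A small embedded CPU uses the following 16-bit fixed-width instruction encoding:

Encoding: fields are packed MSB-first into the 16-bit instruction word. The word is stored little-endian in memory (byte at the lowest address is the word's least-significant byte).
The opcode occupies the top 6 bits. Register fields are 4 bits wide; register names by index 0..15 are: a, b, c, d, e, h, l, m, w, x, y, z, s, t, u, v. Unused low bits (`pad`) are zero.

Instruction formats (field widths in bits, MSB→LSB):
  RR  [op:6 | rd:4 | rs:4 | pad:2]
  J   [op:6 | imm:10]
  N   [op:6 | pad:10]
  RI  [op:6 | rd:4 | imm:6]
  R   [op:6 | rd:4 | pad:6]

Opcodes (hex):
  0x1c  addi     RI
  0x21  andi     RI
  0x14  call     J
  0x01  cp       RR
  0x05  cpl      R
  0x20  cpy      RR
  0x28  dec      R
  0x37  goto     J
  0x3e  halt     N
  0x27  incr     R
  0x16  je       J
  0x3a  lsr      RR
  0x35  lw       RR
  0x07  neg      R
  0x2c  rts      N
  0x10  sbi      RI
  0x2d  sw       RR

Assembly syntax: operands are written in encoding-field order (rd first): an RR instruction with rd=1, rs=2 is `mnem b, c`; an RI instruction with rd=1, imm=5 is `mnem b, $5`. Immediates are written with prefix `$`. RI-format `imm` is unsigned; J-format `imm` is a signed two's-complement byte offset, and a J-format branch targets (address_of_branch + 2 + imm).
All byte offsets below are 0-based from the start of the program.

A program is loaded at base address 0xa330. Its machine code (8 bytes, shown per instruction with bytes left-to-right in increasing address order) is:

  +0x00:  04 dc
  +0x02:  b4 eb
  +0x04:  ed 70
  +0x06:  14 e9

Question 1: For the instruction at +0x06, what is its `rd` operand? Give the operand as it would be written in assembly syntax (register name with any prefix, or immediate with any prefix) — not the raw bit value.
off 0x06: read 14 e9 as little → 0xe914
  top 6b → 0x3a → lsr [RR]
  rd@[9:6]=0x4 ⇒ e
  rs@[5:2]=0x5 ⇒ h

e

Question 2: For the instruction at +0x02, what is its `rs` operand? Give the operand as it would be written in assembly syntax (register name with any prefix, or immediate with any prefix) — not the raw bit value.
t

+0x02: b4 eb ⇒ word 0xebb4 (little)
  opcode bits[15:10]=0x3a: lsr/RR
  rd@[9:6]=0xe ⇒ u
  rs@[5:2]=0xd ⇒ t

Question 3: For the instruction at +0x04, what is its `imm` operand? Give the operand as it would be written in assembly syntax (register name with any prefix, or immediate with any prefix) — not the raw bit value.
@+04  little-endian(ed 70) = 0x70ed
  opcode bits[15:10]=0x1c: addi/RI
  [9:6] rd=3 = d
  [5:0] imm=45 = $45

$45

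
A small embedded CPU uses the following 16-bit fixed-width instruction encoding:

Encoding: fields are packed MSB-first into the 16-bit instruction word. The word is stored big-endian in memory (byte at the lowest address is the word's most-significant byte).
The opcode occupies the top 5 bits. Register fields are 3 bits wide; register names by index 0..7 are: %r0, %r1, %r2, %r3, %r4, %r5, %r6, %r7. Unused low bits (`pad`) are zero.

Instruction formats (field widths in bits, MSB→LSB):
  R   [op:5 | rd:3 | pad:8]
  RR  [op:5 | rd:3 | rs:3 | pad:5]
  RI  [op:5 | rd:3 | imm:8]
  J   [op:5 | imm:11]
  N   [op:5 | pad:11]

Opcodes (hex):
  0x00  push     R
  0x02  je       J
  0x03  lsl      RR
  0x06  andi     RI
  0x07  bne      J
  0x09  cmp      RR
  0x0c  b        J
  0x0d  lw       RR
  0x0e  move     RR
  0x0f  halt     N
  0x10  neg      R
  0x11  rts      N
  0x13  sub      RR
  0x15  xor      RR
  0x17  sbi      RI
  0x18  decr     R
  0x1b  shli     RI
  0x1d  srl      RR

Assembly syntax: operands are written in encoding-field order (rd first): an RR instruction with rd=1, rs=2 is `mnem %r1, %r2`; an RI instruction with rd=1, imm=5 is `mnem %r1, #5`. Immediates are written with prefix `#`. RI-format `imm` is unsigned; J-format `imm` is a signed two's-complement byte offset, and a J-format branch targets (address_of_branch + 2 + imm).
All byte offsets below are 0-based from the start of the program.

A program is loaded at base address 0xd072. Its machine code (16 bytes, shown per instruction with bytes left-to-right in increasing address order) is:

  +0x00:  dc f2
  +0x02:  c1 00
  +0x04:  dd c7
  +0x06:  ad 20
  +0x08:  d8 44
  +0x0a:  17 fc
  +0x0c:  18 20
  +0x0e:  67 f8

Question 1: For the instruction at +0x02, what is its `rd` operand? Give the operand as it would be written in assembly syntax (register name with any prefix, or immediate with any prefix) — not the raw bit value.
off 0x02: read c1 00 as big → 0xc100
  op=0xc100>>11=0x18 ⇒ decr (R)
  [10:8] rd=1 = %r1

%r1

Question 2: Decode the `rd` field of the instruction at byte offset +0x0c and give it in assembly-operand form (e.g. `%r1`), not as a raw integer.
%r0

@+0c  big-endian(18 20) = 0x1820
  opcode bits[15:11]=0x3: lsl/RR
  [10:8] rd=0 = %r0
  [7:5] rs=1 = %r1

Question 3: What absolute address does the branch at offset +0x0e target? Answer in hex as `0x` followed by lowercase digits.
0xd07a

[0e] 67 f8 → 0x67f8
  op=0x67f8>>11=0xc ⇒ b (J)
  [10:0] imm=2040 (s11→-8) = #-8
  target = base 0xd072 + off 0x0e + 2 + imm -8 = 0xd07a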